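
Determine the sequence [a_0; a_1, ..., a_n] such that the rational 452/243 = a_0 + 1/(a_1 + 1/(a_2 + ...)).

[1; 1, 6, 6, 1, 4]

Run the Euclidean algorithm on 452 and 243; the successive quotients are the partial quotients a_0, a_1, ... (each step inverts the fractional part left over by the previous one):
  452 = 1*243 + 209, so a_0 = 1.
  243 = 1*209 + 34, so a_1 = 1.
  209 = 6*34 + 5, so a_2 = 6.
  34 = 6*5 + 4, so a_3 = 6.
  5 = 1*4 + 1, so a_4 = 1.
  4 = 4*1 + 0, so a_5 = 4.
The remainder reaches 0 after 6 divisions, so the expansion has 6 partial quotients, read off in order.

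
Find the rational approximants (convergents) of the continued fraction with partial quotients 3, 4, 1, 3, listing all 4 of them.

Using the convergent recurrence p_i = a_i*p_{i-1} + p_{i-2}, q_i = a_i*q_{i-1} + q_{i-2} with p_{-2}=0, p_{-1}=1, q_{-2}=1, q_{-1}=0:
  i=0: a_0=3, p_0 = 3*1 + 0 = 3, q_0 = 3*0 + 1 = 1.
  i=1: a_1=4, p_1 = 4*3 + 1 = 13, q_1 = 4*1 + 0 = 4.
  i=2: a_2=1, p_2 = 1*13 + 3 = 16, q_2 = 1*4 + 1 = 5.
  i=3: a_3=3, p_3 = 3*16 + 13 = 61, q_3 = 3*5 + 4 = 19.

3/1, 13/4, 16/5, 61/19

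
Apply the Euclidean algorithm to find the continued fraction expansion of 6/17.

Run the Euclidean algorithm on 6 and 17; the successive quotients are the partial quotients a_0, a_1, ... (each step inverts the fractional part left over by the previous one):
  6 = 0*17 + 6, so a_0 = 0.
  17 = 2*6 + 5, so a_1 = 2.
  6 = 1*5 + 1, so a_2 = 1.
  5 = 5*1 + 0, so a_3 = 5.
The remainder reaches 0 after 4 divisions, so the expansion has 4 partial quotients, read off in order.

[0; 2, 1, 5]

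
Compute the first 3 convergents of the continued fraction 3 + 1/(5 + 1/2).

Using the convergent recurrence p_i = a_i*p_{i-1} + p_{i-2}, q_i = a_i*q_{i-1} + q_{i-2} with p_{-2}=0, p_{-1}=1, q_{-2}=1, q_{-1}=0:
  i=0: a_0=3, p_0 = 3*1 + 0 = 3, q_0 = 3*0 + 1 = 1.
  i=1: a_1=5, p_1 = 5*3 + 1 = 16, q_1 = 5*1 + 0 = 5.
  i=2: a_2=2, p_2 = 2*16 + 3 = 35, q_2 = 2*5 + 1 = 11.

3/1, 16/5, 35/11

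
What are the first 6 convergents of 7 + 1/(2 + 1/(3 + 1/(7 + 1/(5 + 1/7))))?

7/1, 15/2, 52/7, 379/51, 1947/262, 14008/1885

Using the convergent recurrence p_i = a_i*p_{i-1} + p_{i-2}, q_i = a_i*q_{i-1} + q_{i-2} with p_{-2}=0, p_{-1}=1, q_{-2}=1, q_{-1}=0:
  i=0: a_0=7, p_0 = 7*1 + 0 = 7, q_0 = 7*0 + 1 = 1.
  i=1: a_1=2, p_1 = 2*7 + 1 = 15, q_1 = 2*1 + 0 = 2.
  i=2: a_2=3, p_2 = 3*15 + 7 = 52, q_2 = 3*2 + 1 = 7.
  i=3: a_3=7, p_3 = 7*52 + 15 = 379, q_3 = 7*7 + 2 = 51.
  i=4: a_4=5, p_4 = 5*379 + 52 = 1947, q_4 = 5*51 + 7 = 262.
  i=5: a_5=7, p_5 = 7*1947 + 379 = 14008, q_5 = 7*262 + 51 = 1885.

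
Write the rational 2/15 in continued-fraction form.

[0; 7, 2]

Run the Euclidean algorithm on 2 and 15; the successive quotients are the partial quotients a_0, a_1, ... (each step inverts the fractional part left over by the previous one):
  2 = 0*15 + 2, so a_0 = 0.
  15 = 7*2 + 1, so a_1 = 7.
  2 = 2*1 + 0, so a_2 = 2.
The remainder reaches 0 after 3 divisions, so the expansion has 3 partial quotients, read off in order.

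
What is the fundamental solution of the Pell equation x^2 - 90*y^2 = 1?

(x, y) = (19, 2)

First expand sqrt(90) as a continued fraction. With x_i = (sqrt(90) + m_i)/d_i and (m_0, d_0) = (0, 1): a_0 = floor(sqrt(90)) = 9, since 9^2 = 81 <= 90 < 100 = 10^2.
Iterate m_{i+1} = d_i*a_i - m_i, d_{i+1} = (90 - m_{i+1}^2)/d_i, a_{i+1} = floor((a_0 + m_{i+1})/d_{i+1}):
  m_1 = 1*9 - 0 = 9, d_1 = (90 - 9^2)/1 = 9/1 = 9, a_1 = floor((9 + 9)/9) = 2.
  m_2 = 9*2 - 9 = 9, d_2 = (90 - 9^2)/9 = 9/9 = 1, a_2 = floor((9 + 9)/1) = 18.
  m_3 = 1*18 - 9 = 9, d_3 = (90 - 9^2)/1 = 9/1 = 9: (m_3, d_3) = (m_1, d_1) = (9, 9), so from here the quotients repeat a_1, a_2; the period length is 2.
So sqrt(90) = [9; (2, 18)] with period length k = 2.
k is even, so the fundamental solution of x^2 - 90y^2 = 1 is (p_{k-1}, q_{k-1}) = (p_1, q_1); compute convergents through index 1.
Convergents (p_i = a_i*p_{i-1} + p_{i-2}, q_i = a_i*q_{i-1} + q_{i-2} with p_{-2}=0, p_{-1}=1, q_{-2}=1, q_{-1}=0):
  i=0: a_0=9, p_0 = 9*1 + 0 = 9, q_0 = 9*0 + 1 = 1.
  i=1: a_1=2, p_1 = 2*9 + 1 = 19, q_1 = 2*1 + 0 = 2.
Check: 19^2 - 90*2^2 = 361 - 360 = 1, so (x, y) = (19, 2) solves the equation, and by the theorem it is the least positive solution.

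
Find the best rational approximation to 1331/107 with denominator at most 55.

510/41

Expand x = 1331/107 as a continued fraction with the Euclidean algorithm:
  1331 = 12*107 + 47, so a_0 = 12.
  107 = 2*47 + 13, so a_1 = 2.
  47 = 3*13 + 8, so a_2 = 3.
  13 = 1*8 + 5, so a_3 = 1.
  8 = 1*5 + 3, so a_4 = 1.
  5 = 1*3 + 2, so a_5 = 1.
  3 = 1*2 + 1, so a_6 = 1.
  2 = 2*1 + 0, so a_7 = 2.
so x = [12; 2, 3, 1, 1, 1, 1, 2].
Convergents (p_i = a_i*p_{i-1} + p_{i-2}, q_i = a_i*q_{i-1} + q_{i-2} with p_{-2}=0, p_{-1}=1, q_{-2}=1, q_{-1}=0), until the denominator exceeds 55:
  i=0: a_0=12, p_0 = 12*1 + 0 = 12, q_0 = 12*0 + 1 = 1.
  i=1: a_1=2, p_1 = 2*12 + 1 = 25, q_1 = 2*1 + 0 = 2.
  i=2: a_2=3, p_2 = 3*25 + 12 = 87, q_2 = 3*2 + 1 = 7.
  i=3: a_3=1, p_3 = 1*87 + 25 = 112, q_3 = 1*7 + 2 = 9.
  i=4: a_4=1, p_4 = 1*112 + 87 = 199, q_4 = 1*9 + 7 = 16.
  i=5: a_5=1, p_5 = 1*199 + 112 = 311, q_5 = 1*16 + 9 = 25.
  i=6: a_6=1, p_6 = 1*311 + 199 = 510, q_6 = 1*25 + 16 = 41.
  i=7: a_7=2, p_7 = 2*510 + 311 = 1331, q_7 = 2*41 + 25 = 107.
q_7 = 107 > 55, so the last convergent with denominator <= 55 is p_6/q_6 = 510/41.
The closest fraction with denominator <= 55 is either p_6/q_6 or the intermediate fraction (k*p_6 + p_5)/(k*q_6 + q_5) with the largest k >= 1 whose denominator stays <= 55; these approach x as k grows, and every other convergent or intermediate fraction in range is farther away.
Largest k: floor((55 - q_5)/q_6) = floor((55 - 25)/41) = 0.
Since k = 0, no intermediate fraction beyond p_6/q_6 has denominator <= 55, so the convergent 510/41 is the closest (its error is |1331*41 - 510*107|/(107*41) = 1/4387).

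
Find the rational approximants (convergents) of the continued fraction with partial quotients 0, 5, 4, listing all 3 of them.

0/1, 1/5, 4/21

Using the convergent recurrence p_i = a_i*p_{i-1} + p_{i-2}, q_i = a_i*q_{i-1} + q_{i-2} with p_{-2}=0, p_{-1}=1, q_{-2}=1, q_{-1}=0:
  i=0: a_0=0, p_0 = 0*1 + 0 = 0, q_0 = 0*0 + 1 = 1.
  i=1: a_1=5, p_1 = 5*0 + 1 = 1, q_1 = 5*1 + 0 = 5.
  i=2: a_2=4, p_2 = 4*1 + 0 = 4, q_2 = 4*5 + 1 = 21.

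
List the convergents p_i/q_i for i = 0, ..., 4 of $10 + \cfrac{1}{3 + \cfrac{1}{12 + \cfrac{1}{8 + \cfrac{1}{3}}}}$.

Using the convergent recurrence p_i = a_i*p_{i-1} + p_{i-2}, q_i = a_i*q_{i-1} + q_{i-2} with p_{-2}=0, p_{-1}=1, q_{-2}=1, q_{-1}=0:
  i=0: a_0=10, p_0 = 10*1 + 0 = 10, q_0 = 10*0 + 1 = 1.
  i=1: a_1=3, p_1 = 3*10 + 1 = 31, q_1 = 3*1 + 0 = 3.
  i=2: a_2=12, p_2 = 12*31 + 10 = 382, q_2 = 12*3 + 1 = 37.
  i=3: a_3=8, p_3 = 8*382 + 31 = 3087, q_3 = 8*37 + 3 = 299.
  i=4: a_4=3, p_4 = 3*3087 + 382 = 9643, q_4 = 3*299 + 37 = 934.

10/1, 31/3, 382/37, 3087/299, 9643/934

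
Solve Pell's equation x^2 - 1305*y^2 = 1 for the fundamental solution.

First expand sqrt(1305) as a continued fraction. With x_i = (sqrt(1305) + m_i)/d_i and (m_0, d_0) = (0, 1): a_0 = floor(sqrt(1305)) = 36, since 36^2 = 1296 <= 1305 < 1369 = 37^2.
Iterate m_{i+1} = d_i*a_i - m_i, d_{i+1} = (1305 - m_{i+1}^2)/d_i, a_{i+1} = floor((a_0 + m_{i+1})/d_{i+1}):
  m_1 = 1*36 - 0 = 36, d_1 = (1305 - 36^2)/1 = 9/1 = 9, a_1 = floor((36 + 36)/9) = 8.
  m_2 = 9*8 - 36 = 36, d_2 = (1305 - 36^2)/9 = 9/9 = 1, a_2 = floor((36 + 36)/1) = 72.
  m_3 = 1*72 - 36 = 36, d_3 = (1305 - 36^2)/1 = 9/1 = 9: (m_3, d_3) = (m_1, d_1) = (36, 9), so from here the quotients repeat a_1, a_2; the period length is 2.
So sqrt(1305) = [36; (8, 72)] with period length k = 2.
k is even, so the fundamental solution of x^2 - 1305y^2 = 1 is (p_{k-1}, q_{k-1}) = (p_1, q_1); compute convergents through index 1.
Convergents (p_i = a_i*p_{i-1} + p_{i-2}, q_i = a_i*q_{i-1} + q_{i-2} with p_{-2}=0, p_{-1}=1, q_{-2}=1, q_{-1}=0):
  i=0: a_0=36, p_0 = 36*1 + 0 = 36, q_0 = 36*0 + 1 = 1.
  i=1: a_1=8, p_1 = 8*36 + 1 = 289, q_1 = 8*1 + 0 = 8.
Check: 289^2 - 1305*8^2 = 83521 - 83520 = 1, so (x, y) = (289, 8) solves the equation, and by the theorem it is the least positive solution.

(x, y) = (289, 8)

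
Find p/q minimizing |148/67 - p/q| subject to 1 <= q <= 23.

42/19

Expand x = 148/67 as a continued fraction with the Euclidean algorithm:
  148 = 2*67 + 14, so a_0 = 2.
  67 = 4*14 + 11, so a_1 = 4.
  14 = 1*11 + 3, so a_2 = 1.
  11 = 3*3 + 2, so a_3 = 3.
  3 = 1*2 + 1, so a_4 = 1.
  2 = 2*1 + 0, so a_5 = 2.
so x = [2; 4, 1, 3, 1, 2].
Convergents (p_i = a_i*p_{i-1} + p_{i-2}, q_i = a_i*q_{i-1} + q_{i-2} with p_{-2}=0, p_{-1}=1, q_{-2}=1, q_{-1}=0), until the denominator exceeds 23:
  i=0: a_0=2, p_0 = 2*1 + 0 = 2, q_0 = 2*0 + 1 = 1.
  i=1: a_1=4, p_1 = 4*2 + 1 = 9, q_1 = 4*1 + 0 = 4.
  i=2: a_2=1, p_2 = 1*9 + 2 = 11, q_2 = 1*4 + 1 = 5.
  i=3: a_3=3, p_3 = 3*11 + 9 = 42, q_3 = 3*5 + 4 = 19.
  i=4: a_4=1, p_4 = 1*42 + 11 = 53, q_4 = 1*19 + 5 = 24.
q_4 = 24 > 23, so the last convergent with denominator <= 23 is p_3/q_3 = 42/19.
The closest fraction with denominator <= 23 is either p_3/q_3 or the intermediate fraction (k*p_3 + p_2)/(k*q_3 + q_2) with the largest k >= 1 whose denominator stays <= 23; these approach x as k grows, and every other convergent or intermediate fraction in range is farther away.
Largest k: floor((23 - q_2)/q_3) = floor((23 - 5)/19) = 0.
Since k = 0, no intermediate fraction beyond p_3/q_3 has denominator <= 23, so the convergent 42/19 is the closest (its error is |148*19 - 42*67|/(67*19) = 2/1273).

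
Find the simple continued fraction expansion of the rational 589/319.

[1; 1, 5, 1, 1, 24]

Run the Euclidean algorithm on 589 and 319; the successive quotients are the partial quotients a_0, a_1, ... (each step inverts the fractional part left over by the previous one):
  589 = 1*319 + 270, so a_0 = 1.
  319 = 1*270 + 49, so a_1 = 1.
  270 = 5*49 + 25, so a_2 = 5.
  49 = 1*25 + 24, so a_3 = 1.
  25 = 1*24 + 1, so a_4 = 1.
  24 = 24*1 + 0, so a_5 = 24.
The remainder reaches 0 after 6 divisions, so the expansion has 6 partial quotients, read off in order.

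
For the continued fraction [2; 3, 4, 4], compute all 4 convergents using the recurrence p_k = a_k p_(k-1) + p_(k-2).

Using the convergent recurrence p_i = a_i*p_{i-1} + p_{i-2}, q_i = a_i*q_{i-1} + q_{i-2} with p_{-2}=0, p_{-1}=1, q_{-2}=1, q_{-1}=0:
  i=0: a_0=2, p_0 = 2*1 + 0 = 2, q_0 = 2*0 + 1 = 1.
  i=1: a_1=3, p_1 = 3*2 + 1 = 7, q_1 = 3*1 + 0 = 3.
  i=2: a_2=4, p_2 = 4*7 + 2 = 30, q_2 = 4*3 + 1 = 13.
  i=3: a_3=4, p_3 = 4*30 + 7 = 127, q_3 = 4*13 + 3 = 55.

2/1, 7/3, 30/13, 127/55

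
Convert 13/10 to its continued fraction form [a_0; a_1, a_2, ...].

[1; 3, 3]

Run the Euclidean algorithm on 13 and 10; the successive quotients are the partial quotients a_0, a_1, ... (each step inverts the fractional part left over by the previous one):
  13 = 1*10 + 3, so a_0 = 1.
  10 = 3*3 + 1, so a_1 = 3.
  3 = 3*1 + 0, so a_2 = 3.
The remainder reaches 0 after 3 divisions, so the expansion has 3 partial quotients, read off in order.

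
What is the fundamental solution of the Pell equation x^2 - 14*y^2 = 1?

First expand sqrt(14) as a continued fraction. With x_i = (sqrt(14) + m_i)/d_i and (m_0, d_0) = (0, 1): a_0 = floor(sqrt(14)) = 3, since 3^2 = 9 <= 14 < 16 = 4^2.
Iterate m_{i+1} = d_i*a_i - m_i, d_{i+1} = (14 - m_{i+1}^2)/d_i, a_{i+1} = floor((a_0 + m_{i+1})/d_{i+1}):
  m_1 = 1*3 - 0 = 3, d_1 = (14 - 3^2)/1 = 5/1 = 5, a_1 = floor((3 + 3)/5) = 1.
  m_2 = 5*1 - 3 = 2, d_2 = (14 - 2^2)/5 = 10/5 = 2, a_2 = floor((3 + 2)/2) = 2.
  m_3 = 2*2 - 2 = 2, d_3 = (14 - 2^2)/2 = 10/2 = 5, a_3 = floor((3 + 2)/5) = 1.
  m_4 = 5*1 - 2 = 3, d_4 = (14 - 3^2)/5 = 5/5 = 1, a_4 = floor((3 + 3)/1) = 6.
  m_5 = 1*6 - 3 = 3, d_5 = (14 - 3^2)/1 = 5/1 = 5: (m_5, d_5) = (m_1, d_1) = (3, 5), so from here the quotients repeat a_1, ..., a_4; the period length is 4.
So sqrt(14) = [3; (1, 2, 1, 6)] with period length k = 4.
k is even, so the fundamental solution of x^2 - 14y^2 = 1 is (p_{k-1}, q_{k-1}) = (p_3, q_3); compute convergents through index 3.
Convergents (p_i = a_i*p_{i-1} + p_{i-2}, q_i = a_i*q_{i-1} + q_{i-2} with p_{-2}=0, p_{-1}=1, q_{-2}=1, q_{-1}=0):
  i=0: a_0=3, p_0 = 3*1 + 0 = 3, q_0 = 3*0 + 1 = 1.
  i=1: a_1=1, p_1 = 1*3 + 1 = 4, q_1 = 1*1 + 0 = 1.
  i=2: a_2=2, p_2 = 2*4 + 3 = 11, q_2 = 2*1 + 1 = 3.
  i=3: a_3=1, p_3 = 1*11 + 4 = 15, q_3 = 1*3 + 1 = 4.
Check: 15^2 - 14*4^2 = 225 - 224 = 1, so (x, y) = (15, 4) solves the equation, and by the theorem it is the least positive solution.

(x, y) = (15, 4)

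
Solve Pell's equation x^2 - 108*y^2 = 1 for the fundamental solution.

First expand sqrt(108) as a continued fraction. With x_i = (sqrt(108) + m_i)/d_i and (m_0, d_0) = (0, 1): a_0 = floor(sqrt(108)) = 10, since 10^2 = 100 <= 108 < 121 = 11^2.
Iterate m_{i+1} = d_i*a_i - m_i, d_{i+1} = (108 - m_{i+1}^2)/d_i, a_{i+1} = floor((a_0 + m_{i+1})/d_{i+1}):
  m_1 = 1*10 - 0 = 10, d_1 = (108 - 10^2)/1 = 8/1 = 8, a_1 = floor((10 + 10)/8) = 2.
  m_2 = 8*2 - 10 = 6, d_2 = (108 - 6^2)/8 = 72/8 = 9, a_2 = floor((10 + 6)/9) = 1.
  m_3 = 9*1 - 6 = 3, d_3 = (108 - 3^2)/9 = 99/9 = 11, a_3 = floor((10 + 3)/11) = 1.
  m_4 = 11*1 - 3 = 8, d_4 = (108 - 8^2)/11 = 44/11 = 4, a_4 = floor((10 + 8)/4) = 4.
  m_5 = 4*4 - 8 = 8, d_5 = (108 - 8^2)/4 = 44/4 = 11, a_5 = floor((10 + 8)/11) = 1.
  m_6 = 11*1 - 8 = 3, d_6 = (108 - 3^2)/11 = 99/11 = 9, a_6 = floor((10 + 3)/9) = 1.
  m_7 = 9*1 - 3 = 6, d_7 = (108 - 6^2)/9 = 72/9 = 8, a_7 = floor((10 + 6)/8) = 2.
  m_8 = 8*2 - 6 = 10, d_8 = (108 - 10^2)/8 = 8/8 = 1, a_8 = floor((10 + 10)/1) = 20.
  m_9 = 1*20 - 10 = 10, d_9 = (108 - 10^2)/1 = 8/1 = 8: (m_9, d_9) = (m_1, d_1) = (10, 8), so from here the quotients repeat a_1, ..., a_8; the period length is 8.
So sqrt(108) = [10; (2, 1, 1, 4, 1, 1, 2, 20)] with period length k = 8.
k is even, so the fundamental solution of x^2 - 108y^2 = 1 is (p_{k-1}, q_{k-1}) = (p_7, q_7); compute convergents through index 7.
Convergents (p_i = a_i*p_{i-1} + p_{i-2}, q_i = a_i*q_{i-1} + q_{i-2} with p_{-2}=0, p_{-1}=1, q_{-2}=1, q_{-1}=0):
  i=0: a_0=10, p_0 = 10*1 + 0 = 10, q_0 = 10*0 + 1 = 1.
  i=1: a_1=2, p_1 = 2*10 + 1 = 21, q_1 = 2*1 + 0 = 2.
  i=2: a_2=1, p_2 = 1*21 + 10 = 31, q_2 = 1*2 + 1 = 3.
  i=3: a_3=1, p_3 = 1*31 + 21 = 52, q_3 = 1*3 + 2 = 5.
  i=4: a_4=4, p_4 = 4*52 + 31 = 239, q_4 = 4*5 + 3 = 23.
  i=5: a_5=1, p_5 = 1*239 + 52 = 291, q_5 = 1*23 + 5 = 28.
  i=6: a_6=1, p_6 = 1*291 + 239 = 530, q_6 = 1*28 + 23 = 51.
  i=7: a_7=2, p_7 = 2*530 + 291 = 1351, q_7 = 2*51 + 28 = 130.
Check: 1351^2 - 108*130^2 = 1825201 - 1825200 = 1, so (x, y) = (1351, 130) solves the equation, and by the theorem it is the least positive solution.

(x, y) = (1351, 130)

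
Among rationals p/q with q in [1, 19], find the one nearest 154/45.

Expand x = 154/45 as a continued fraction with the Euclidean algorithm:
  154 = 3*45 + 19, so a_0 = 3.
  45 = 2*19 + 7, so a_1 = 2.
  19 = 2*7 + 5, so a_2 = 2.
  7 = 1*5 + 2, so a_3 = 1.
  5 = 2*2 + 1, so a_4 = 2.
  2 = 2*1 + 0, so a_5 = 2.
so x = [3; 2, 2, 1, 2, 2].
Convergents (p_i = a_i*p_{i-1} + p_{i-2}, q_i = a_i*q_{i-1} + q_{i-2} with p_{-2}=0, p_{-1}=1, q_{-2}=1, q_{-1}=0), until the denominator exceeds 19:
  i=0: a_0=3, p_0 = 3*1 + 0 = 3, q_0 = 3*0 + 1 = 1.
  i=1: a_1=2, p_1 = 2*3 + 1 = 7, q_1 = 2*1 + 0 = 2.
  i=2: a_2=2, p_2 = 2*7 + 3 = 17, q_2 = 2*2 + 1 = 5.
  i=3: a_3=1, p_3 = 1*17 + 7 = 24, q_3 = 1*5 + 2 = 7.
  i=4: a_4=2, p_4 = 2*24 + 17 = 65, q_4 = 2*7 + 5 = 19.
  i=5: a_5=2, p_5 = 2*65 + 24 = 154, q_5 = 2*19 + 7 = 45.
q_5 = 45 > 19, so the last convergent with denominator <= 19 is p_4/q_4 = 65/19.
The closest fraction with denominator <= 19 is either p_4/q_4 or the intermediate fraction (k*p_4 + p_3)/(k*q_4 + q_3) with the largest k >= 1 whose denominator stays <= 19; these approach x as k grows, and every other convergent or intermediate fraction in range is farther away.
Largest k: floor((19 - q_3)/q_4) = floor((19 - 7)/19) = 0.
Since k = 0, no intermediate fraction beyond p_4/q_4 has denominator <= 19, so the convergent 65/19 is the closest (its error is |154*19 - 65*45|/(45*19) = 1/855).

65/19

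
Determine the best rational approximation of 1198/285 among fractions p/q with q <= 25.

21/5

Expand x = 1198/285 as a continued fraction with the Euclidean algorithm:
  1198 = 4*285 + 58, so a_0 = 4.
  285 = 4*58 + 53, so a_1 = 4.
  58 = 1*53 + 5, so a_2 = 1.
  53 = 10*5 + 3, so a_3 = 10.
  5 = 1*3 + 2, so a_4 = 1.
  3 = 1*2 + 1, so a_5 = 1.
  2 = 2*1 + 0, so a_6 = 2.
so x = [4; 4, 1, 10, 1, 1, 2].
Convergents (p_i = a_i*p_{i-1} + p_{i-2}, q_i = a_i*q_{i-1} + q_{i-2} with p_{-2}=0, p_{-1}=1, q_{-2}=1, q_{-1}=0), until the denominator exceeds 25:
  i=0: a_0=4, p_0 = 4*1 + 0 = 4, q_0 = 4*0 + 1 = 1.
  i=1: a_1=4, p_1 = 4*4 + 1 = 17, q_1 = 4*1 + 0 = 4.
  i=2: a_2=1, p_2 = 1*17 + 4 = 21, q_2 = 1*4 + 1 = 5.
  i=3: a_3=10, p_3 = 10*21 + 17 = 227, q_3 = 10*5 + 4 = 54.
q_3 = 54 > 25, so the last convergent with denominator <= 25 is p_2/q_2 = 21/5.
The closest fraction with denominator <= 25 is either p_2/q_2 or the intermediate fraction (k*p_2 + p_1)/(k*q_2 + q_1) with the largest k >= 1 whose denominator stays <= 25; these approach x as k grows, and every other convergent or intermediate fraction in range is farther away.
Largest k: floor((25 - q_1)/q_2) = floor((25 - 4)/5) = 4.
That gives (4*21 + 17)/(4*5 + 4) = 101/24.
Compare the errors: |x - 21/5| = |1198*5 - 21*285|/(285*5) = 5/1425, and |x - 101/24| = |1198*24 - 101*285|/(285*24) = 33/6840.
Cross-multiplying, 5*6840 = 34200 < 47025 = 33*1425, so 5/1425 is smaller: the convergent 21/5 is closer to x than 101/24.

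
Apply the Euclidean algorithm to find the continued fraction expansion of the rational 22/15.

[1; 2, 7]

Run the Euclidean algorithm on 22 and 15; the successive quotients are the partial quotients a_0, a_1, ... (each step inverts the fractional part left over by the previous one):
  22 = 1*15 + 7, so a_0 = 1.
  15 = 2*7 + 1, so a_1 = 2.
  7 = 7*1 + 0, so a_2 = 7.
The remainder reaches 0 after 3 divisions, so the expansion has 3 partial quotients, read off in order.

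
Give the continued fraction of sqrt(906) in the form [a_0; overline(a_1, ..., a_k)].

[30; overline(10, 60)]

Write x_i = (sqrt(906) + m_i)/d_i with (m_0, d_0) = (0, 1). a_0 = floor(sqrt(906)) = 30, since 30^2 = 900 <= 906 < 961 = 31^2.
Iterate m_{i+1} = d_i*a_i - m_i, d_{i+1} = (906 - m_{i+1}^2)/d_i, a_{i+1} = floor((a_0 + m_{i+1})/d_{i+1}):
  m_1 = 1*30 - 0 = 30, d_1 = (906 - 30^2)/1 = 6/1 = 6, a_1 = floor((30 + 30)/6) = 10.
  m_2 = 6*10 - 30 = 30, d_2 = (906 - 30^2)/6 = 6/6 = 1, a_2 = floor((30 + 30)/1) = 60.
  m_3 = 1*60 - 30 = 30, d_3 = (906 - 30^2)/1 = 6/1 = 6: (m_3, d_3) = (m_1, d_1) = (30, 6), so from here the quotients repeat a_1, a_2; the period length is 2.
Hence the expansion of sqrt(906) is a_0 = 30 followed by the repeating block 10, 60 (period 2).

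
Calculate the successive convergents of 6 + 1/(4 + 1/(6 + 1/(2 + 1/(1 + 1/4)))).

Using the convergent recurrence p_i = a_i*p_{i-1} + p_{i-2}, q_i = a_i*q_{i-1} + q_{i-2} with p_{-2}=0, p_{-1}=1, q_{-2}=1, q_{-1}=0:
  i=0: a_0=6, p_0 = 6*1 + 0 = 6, q_0 = 6*0 + 1 = 1.
  i=1: a_1=4, p_1 = 4*6 + 1 = 25, q_1 = 4*1 + 0 = 4.
  i=2: a_2=6, p_2 = 6*25 + 6 = 156, q_2 = 6*4 + 1 = 25.
  i=3: a_3=2, p_3 = 2*156 + 25 = 337, q_3 = 2*25 + 4 = 54.
  i=4: a_4=1, p_4 = 1*337 + 156 = 493, q_4 = 1*54 + 25 = 79.
  i=5: a_5=4, p_5 = 4*493 + 337 = 2309, q_5 = 4*79 + 54 = 370.

6/1, 25/4, 156/25, 337/54, 493/79, 2309/370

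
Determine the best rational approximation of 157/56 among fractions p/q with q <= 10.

Expand x = 157/56 as a continued fraction with the Euclidean algorithm:
  157 = 2*56 + 45, so a_0 = 2.
  56 = 1*45 + 11, so a_1 = 1.
  45 = 4*11 + 1, so a_2 = 4.
  11 = 11*1 + 0, so a_3 = 11.
so x = [2; 1, 4, 11].
Convergents (p_i = a_i*p_{i-1} + p_{i-2}, q_i = a_i*q_{i-1} + q_{i-2} with p_{-2}=0, p_{-1}=1, q_{-2}=1, q_{-1}=0), until the denominator exceeds 10:
  i=0: a_0=2, p_0 = 2*1 + 0 = 2, q_0 = 2*0 + 1 = 1.
  i=1: a_1=1, p_1 = 1*2 + 1 = 3, q_1 = 1*1 + 0 = 1.
  i=2: a_2=4, p_2 = 4*3 + 2 = 14, q_2 = 4*1 + 1 = 5.
  i=3: a_3=11, p_3 = 11*14 + 3 = 157, q_3 = 11*5 + 1 = 56.
q_3 = 56 > 10, so the last convergent with denominator <= 10 is p_2/q_2 = 14/5.
The closest fraction with denominator <= 10 is either p_2/q_2 or the intermediate fraction (k*p_2 + p_1)/(k*q_2 + q_1) with the largest k >= 1 whose denominator stays <= 10; these approach x as k grows, and every other convergent or intermediate fraction in range is farther away.
Largest k: floor((10 - q_1)/q_2) = floor((10 - 1)/5) = 1.
That gives (1*14 + 3)/(1*5 + 1) = 17/6.
Compare the errors: |x - 14/5| = |157*5 - 14*56|/(56*5) = 1/280, and |x - 17/6| = |157*6 - 17*56|/(56*6) = 10/336.
Cross-multiplying, 1*336 = 336 < 2800 = 10*280, so 1/280 is smaller: the convergent 14/5 is closer to x than 17/6.

14/5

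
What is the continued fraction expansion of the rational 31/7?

[4; 2, 3]

Run the Euclidean algorithm on 31 and 7; the successive quotients are the partial quotients a_0, a_1, ... (each step inverts the fractional part left over by the previous one):
  31 = 4*7 + 3, so a_0 = 4.
  7 = 2*3 + 1, so a_1 = 2.
  3 = 3*1 + 0, so a_2 = 3.
The remainder reaches 0 after 3 divisions, so the expansion has 3 partial quotients, read off in order.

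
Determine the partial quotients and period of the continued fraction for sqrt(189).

Write x_i = (sqrt(189) + m_i)/d_i with (m_0, d_0) = (0, 1). a_0 = floor(sqrt(189)) = 13, since 13^2 = 169 <= 189 < 196 = 14^2.
Iterate m_{i+1} = d_i*a_i - m_i, d_{i+1} = (189 - m_{i+1}^2)/d_i, a_{i+1} = floor((a_0 + m_{i+1})/d_{i+1}):
  m_1 = 1*13 - 0 = 13, d_1 = (189 - 13^2)/1 = 20/1 = 20, a_1 = floor((13 + 13)/20) = 1.
  m_2 = 20*1 - 13 = 7, d_2 = (189 - 7^2)/20 = 140/20 = 7, a_2 = floor((13 + 7)/7) = 2.
  m_3 = 7*2 - 7 = 7, d_3 = (189 - 7^2)/7 = 140/7 = 20, a_3 = floor((13 + 7)/20) = 1.
  m_4 = 20*1 - 7 = 13, d_4 = (189 - 13^2)/20 = 20/20 = 1, a_4 = floor((13 + 13)/1) = 26.
  m_5 = 1*26 - 13 = 13, d_5 = (189 - 13^2)/1 = 20/1 = 20: (m_5, d_5) = (m_1, d_1) = (13, 20), so from here the quotients repeat a_1, ..., a_4; the period length is 4.
Hence the expansion of sqrt(189) is a_0 = 13 followed by the repeating block 1, 2, 1, 26 (period 4).

[13; (1, 2, 1, 26)]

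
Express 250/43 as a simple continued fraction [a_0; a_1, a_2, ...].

[5; 1, 4, 2, 1, 2]

Run the Euclidean algorithm on 250 and 43; the successive quotients are the partial quotients a_0, a_1, ... (each step inverts the fractional part left over by the previous one):
  250 = 5*43 + 35, so a_0 = 5.
  43 = 1*35 + 8, so a_1 = 1.
  35 = 4*8 + 3, so a_2 = 4.
  8 = 2*3 + 2, so a_3 = 2.
  3 = 1*2 + 1, so a_4 = 1.
  2 = 2*1 + 0, so a_5 = 2.
The remainder reaches 0 after 6 divisions, so the expansion has 6 partial quotients, read off in order.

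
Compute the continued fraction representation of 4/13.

Run the Euclidean algorithm on 4 and 13; the successive quotients are the partial quotients a_0, a_1, ... (each step inverts the fractional part left over by the previous one):
  4 = 0*13 + 4, so a_0 = 0.
  13 = 3*4 + 1, so a_1 = 3.
  4 = 4*1 + 0, so a_2 = 4.
The remainder reaches 0 after 3 divisions, so the expansion has 3 partial quotients, read off in order.

[0; 3, 4]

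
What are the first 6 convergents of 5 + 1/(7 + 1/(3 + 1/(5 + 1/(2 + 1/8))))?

Using the convergent recurrence p_i = a_i*p_{i-1} + p_{i-2}, q_i = a_i*q_{i-1} + q_{i-2} with p_{-2}=0, p_{-1}=1, q_{-2}=1, q_{-1}=0:
  i=0: a_0=5, p_0 = 5*1 + 0 = 5, q_0 = 5*0 + 1 = 1.
  i=1: a_1=7, p_1 = 7*5 + 1 = 36, q_1 = 7*1 + 0 = 7.
  i=2: a_2=3, p_2 = 3*36 + 5 = 113, q_2 = 3*7 + 1 = 22.
  i=3: a_3=5, p_3 = 5*113 + 36 = 601, q_3 = 5*22 + 7 = 117.
  i=4: a_4=2, p_4 = 2*601 + 113 = 1315, q_4 = 2*117 + 22 = 256.
  i=5: a_5=8, p_5 = 8*1315 + 601 = 11121, q_5 = 8*256 + 117 = 2165.

5/1, 36/7, 113/22, 601/117, 1315/256, 11121/2165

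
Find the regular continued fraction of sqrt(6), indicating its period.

[2; (2, 4)]

Write x_i = (sqrt(6) + m_i)/d_i with (m_0, d_0) = (0, 1). a_0 = floor(sqrt(6)) = 2, since 2^2 = 4 <= 6 < 9 = 3^2.
Iterate m_{i+1} = d_i*a_i - m_i, d_{i+1} = (6 - m_{i+1}^2)/d_i, a_{i+1} = floor((a_0 + m_{i+1})/d_{i+1}):
  m_1 = 1*2 - 0 = 2, d_1 = (6 - 2^2)/1 = 2/1 = 2, a_1 = floor((2 + 2)/2) = 2.
  m_2 = 2*2 - 2 = 2, d_2 = (6 - 2^2)/2 = 2/2 = 1, a_2 = floor((2 + 2)/1) = 4.
  m_3 = 1*4 - 2 = 2, d_3 = (6 - 2^2)/1 = 2/1 = 2: (m_3, d_3) = (m_1, d_1) = (2, 2), so from here the quotients repeat a_1, a_2; the period length is 2.
Hence the expansion of sqrt(6) is a_0 = 2 followed by the repeating block 2, 4 (period 2).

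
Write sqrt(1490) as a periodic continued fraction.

Write x_i = (sqrt(1490) + m_i)/d_i with (m_0, d_0) = (0, 1). a_0 = floor(sqrt(1490)) = 38, since 38^2 = 1444 <= 1490 < 1521 = 39^2.
Iterate m_{i+1} = d_i*a_i - m_i, d_{i+1} = (1490 - m_{i+1}^2)/d_i, a_{i+1} = floor((a_0 + m_{i+1})/d_{i+1}):
  m_1 = 1*38 - 0 = 38, d_1 = (1490 - 38^2)/1 = 46/1 = 46, a_1 = floor((38 + 38)/46) = 1.
  m_2 = 46*1 - 38 = 8, d_2 = (1490 - 8^2)/46 = 1426/46 = 31, a_2 = floor((38 + 8)/31) = 1.
  m_3 = 31*1 - 8 = 23, d_3 = (1490 - 23^2)/31 = 961/31 = 31, a_3 = floor((38 + 23)/31) = 1.
  m_4 = 31*1 - 23 = 8, d_4 = (1490 - 8^2)/31 = 1426/31 = 46, a_4 = floor((38 + 8)/46) = 1.
  m_5 = 46*1 - 8 = 38, d_5 = (1490 - 38^2)/46 = 46/46 = 1, a_5 = floor((38 + 38)/1) = 76.
  m_6 = 1*76 - 38 = 38, d_6 = (1490 - 38^2)/1 = 46/1 = 46: (m_6, d_6) = (m_1, d_1) = (38, 46), so from here the quotients repeat a_1, ..., a_5; the period length is 5.
Hence the expansion of sqrt(1490) is a_0 = 38 followed by the repeating block 1, 1, 1, 1, 76 (period 5).

[38; (1, 1, 1, 1, 76)]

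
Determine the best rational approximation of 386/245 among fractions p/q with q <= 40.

52/33

Expand x = 386/245 as a continued fraction with the Euclidean algorithm:
  386 = 1*245 + 141, so a_0 = 1.
  245 = 1*141 + 104, so a_1 = 1.
  141 = 1*104 + 37, so a_2 = 1.
  104 = 2*37 + 30, so a_3 = 2.
  37 = 1*30 + 7, so a_4 = 1.
  30 = 4*7 + 2, so a_5 = 4.
  7 = 3*2 + 1, so a_6 = 3.
  2 = 2*1 + 0, so a_7 = 2.
so x = [1; 1, 1, 2, 1, 4, 3, 2].
Convergents (p_i = a_i*p_{i-1} + p_{i-2}, q_i = a_i*q_{i-1} + q_{i-2} with p_{-2}=0, p_{-1}=1, q_{-2}=1, q_{-1}=0), until the denominator exceeds 40:
  i=0: a_0=1, p_0 = 1*1 + 0 = 1, q_0 = 1*0 + 1 = 1.
  i=1: a_1=1, p_1 = 1*1 + 1 = 2, q_1 = 1*1 + 0 = 1.
  i=2: a_2=1, p_2 = 1*2 + 1 = 3, q_2 = 1*1 + 1 = 2.
  i=3: a_3=2, p_3 = 2*3 + 2 = 8, q_3 = 2*2 + 1 = 5.
  i=4: a_4=1, p_4 = 1*8 + 3 = 11, q_4 = 1*5 + 2 = 7.
  i=5: a_5=4, p_5 = 4*11 + 8 = 52, q_5 = 4*7 + 5 = 33.
  i=6: a_6=3, p_6 = 3*52 + 11 = 167, q_6 = 3*33 + 7 = 106.
q_6 = 106 > 40, so the last convergent with denominator <= 40 is p_5/q_5 = 52/33.
The closest fraction with denominator <= 40 is either p_5/q_5 or the intermediate fraction (k*p_5 + p_4)/(k*q_5 + q_4) with the largest k >= 1 whose denominator stays <= 40; these approach x as k grows, and every other convergent or intermediate fraction in range is farther away.
Largest k: floor((40 - q_4)/q_5) = floor((40 - 7)/33) = 1.
That gives (1*52 + 11)/(1*33 + 7) = 63/40.
Compare the errors: |x - 52/33| = |386*33 - 52*245|/(245*33) = 2/8085, and |x - 63/40| = |386*40 - 63*245|/(245*40) = 5/9800.
Cross-multiplying, 2*9800 = 19600 < 40425 = 5*8085, so 2/8085 is smaller: the convergent 52/33 is closer to x than 63/40.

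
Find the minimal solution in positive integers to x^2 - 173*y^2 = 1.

First expand sqrt(173) as a continued fraction. With x_i = (sqrt(173) + m_i)/d_i and (m_0, d_0) = (0, 1): a_0 = floor(sqrt(173)) = 13, since 13^2 = 169 <= 173 < 196 = 14^2.
Iterate m_{i+1} = d_i*a_i - m_i, d_{i+1} = (173 - m_{i+1}^2)/d_i, a_{i+1} = floor((a_0 + m_{i+1})/d_{i+1}):
  m_1 = 1*13 - 0 = 13, d_1 = (173 - 13^2)/1 = 4/1 = 4, a_1 = floor((13 + 13)/4) = 6.
  m_2 = 4*6 - 13 = 11, d_2 = (173 - 11^2)/4 = 52/4 = 13, a_2 = floor((13 + 11)/13) = 1.
  m_3 = 13*1 - 11 = 2, d_3 = (173 - 2^2)/13 = 169/13 = 13, a_3 = floor((13 + 2)/13) = 1.
  m_4 = 13*1 - 2 = 11, d_4 = (173 - 11^2)/13 = 52/13 = 4, a_4 = floor((13 + 11)/4) = 6.
  m_5 = 4*6 - 11 = 13, d_5 = (173 - 13^2)/4 = 4/4 = 1, a_5 = floor((13 + 13)/1) = 26.
  m_6 = 1*26 - 13 = 13, d_6 = (173 - 13^2)/1 = 4/1 = 4: (m_6, d_6) = (m_1, d_1) = (13, 4), so from here the quotients repeat a_1, ..., a_5; the period length is 5.
So sqrt(173) = [13; (6, 1, 1, 6, 26)] with period length k = 5.
k is odd, so (p_{k-1}, q_{k-1}) only solves x^2 - 173y^2 = -1 and the fundamental solution of x^2 - 173y^2 = 1 is (p_{2k-1}, q_{2k-1}) = (p_9, q_9); compute convergents through index 9, running through the period twice.
Convergents (p_i = a_i*p_{i-1} + p_{i-2}, q_i = a_i*q_{i-1} + q_{i-2} with p_{-2}=0, p_{-1}=1, q_{-2}=1, q_{-1}=0):
  i=0: a_0=13, p_0 = 13*1 + 0 = 13, q_0 = 13*0 + 1 = 1.
  i=1: a_1=6, p_1 = 6*13 + 1 = 79, q_1 = 6*1 + 0 = 6.
  i=2: a_2=1, p_2 = 1*79 + 13 = 92, q_2 = 1*6 + 1 = 7.
  i=3: a_3=1, p_3 = 1*92 + 79 = 171, q_3 = 1*7 + 6 = 13.
  i=4: a_4=6, p_4 = 6*171 + 92 = 1118, q_4 = 6*13 + 7 = 85.
  i=5: a_5=26, p_5 = 26*1118 + 171 = 29239, q_5 = 26*85 + 13 = 2223.
  i=6: a_6=6, p_6 = 6*29239 + 1118 = 176552, q_6 = 6*2223 + 85 = 13423.
  i=7: a_7=1, p_7 = 1*176552 + 29239 = 205791, q_7 = 1*13423 + 2223 = 15646.
  i=8: a_8=1, p_8 = 1*205791 + 176552 = 382343, q_8 = 1*15646 + 13423 = 29069.
  i=9: a_9=6, p_9 = 6*382343 + 205791 = 2499849, q_9 = 6*29069 + 15646 = 190060.
Indeed p_4^2 - 173*q_4^2 = 1249924 - 1249925 = -1, not +1.
Check: 2499849^2 - 173*190060^2 = 6249245022801 - 6249245022800 = 1, so (x, y) = (2499849, 190060) solves the equation, and by the theorem it is the least positive solution.

(x, y) = (2499849, 190060)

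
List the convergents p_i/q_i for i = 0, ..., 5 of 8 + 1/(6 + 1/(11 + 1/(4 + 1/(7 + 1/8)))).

Using the convergent recurrence p_i = a_i*p_{i-1} + p_{i-2}, q_i = a_i*q_{i-1} + q_{i-2} with p_{-2}=0, p_{-1}=1, q_{-2}=1, q_{-1}=0:
  i=0: a_0=8, p_0 = 8*1 + 0 = 8, q_0 = 8*0 + 1 = 1.
  i=1: a_1=6, p_1 = 6*8 + 1 = 49, q_1 = 6*1 + 0 = 6.
  i=2: a_2=11, p_2 = 11*49 + 8 = 547, q_2 = 11*6 + 1 = 67.
  i=3: a_3=4, p_3 = 4*547 + 49 = 2237, q_3 = 4*67 + 6 = 274.
  i=4: a_4=7, p_4 = 7*2237 + 547 = 16206, q_4 = 7*274 + 67 = 1985.
  i=5: a_5=8, p_5 = 8*16206 + 2237 = 131885, q_5 = 8*1985 + 274 = 16154.

8/1, 49/6, 547/67, 2237/274, 16206/1985, 131885/16154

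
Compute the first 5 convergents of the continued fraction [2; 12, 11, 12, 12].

2/1, 25/12, 277/133, 3349/1608, 40465/19429

Using the convergent recurrence p_i = a_i*p_{i-1} + p_{i-2}, q_i = a_i*q_{i-1} + q_{i-2} with p_{-2}=0, p_{-1}=1, q_{-2}=1, q_{-1}=0:
  i=0: a_0=2, p_0 = 2*1 + 0 = 2, q_0 = 2*0 + 1 = 1.
  i=1: a_1=12, p_1 = 12*2 + 1 = 25, q_1 = 12*1 + 0 = 12.
  i=2: a_2=11, p_2 = 11*25 + 2 = 277, q_2 = 11*12 + 1 = 133.
  i=3: a_3=12, p_3 = 12*277 + 25 = 3349, q_3 = 12*133 + 12 = 1608.
  i=4: a_4=12, p_4 = 12*3349 + 277 = 40465, q_4 = 12*1608 + 133 = 19429.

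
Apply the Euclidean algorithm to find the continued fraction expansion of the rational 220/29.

Run the Euclidean algorithm on 220 and 29; the successive quotients are the partial quotients a_0, a_1, ... (each step inverts the fractional part left over by the previous one):
  220 = 7*29 + 17, so a_0 = 7.
  29 = 1*17 + 12, so a_1 = 1.
  17 = 1*12 + 5, so a_2 = 1.
  12 = 2*5 + 2, so a_3 = 2.
  5 = 2*2 + 1, so a_4 = 2.
  2 = 2*1 + 0, so a_5 = 2.
The remainder reaches 0 after 6 divisions, so the expansion has 6 partial quotients, read off in order.

[7; 1, 1, 2, 2, 2]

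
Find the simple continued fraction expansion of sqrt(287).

Write x_i = (sqrt(287) + m_i)/d_i with (m_0, d_0) = (0, 1). a_0 = floor(sqrt(287)) = 16, since 16^2 = 256 <= 287 < 289 = 17^2.
Iterate m_{i+1} = d_i*a_i - m_i, d_{i+1} = (287 - m_{i+1}^2)/d_i, a_{i+1} = floor((a_0 + m_{i+1})/d_{i+1}):
  m_1 = 1*16 - 0 = 16, d_1 = (287 - 16^2)/1 = 31/1 = 31, a_1 = floor((16 + 16)/31) = 1.
  m_2 = 31*1 - 16 = 15, d_2 = (287 - 15^2)/31 = 62/31 = 2, a_2 = floor((16 + 15)/2) = 15.
  m_3 = 2*15 - 15 = 15, d_3 = (287 - 15^2)/2 = 62/2 = 31, a_3 = floor((16 + 15)/31) = 1.
  m_4 = 31*1 - 15 = 16, d_4 = (287 - 16^2)/31 = 31/31 = 1, a_4 = floor((16 + 16)/1) = 32.
  m_5 = 1*32 - 16 = 16, d_5 = (287 - 16^2)/1 = 31/1 = 31: (m_5, d_5) = (m_1, d_1) = (16, 31), so from here the quotients repeat a_1, ..., a_4; the period length is 4.
Hence the expansion of sqrt(287) is a_0 = 16 followed by the repeating block 1, 15, 1, 32 (period 4).

[16; (1, 15, 1, 32)]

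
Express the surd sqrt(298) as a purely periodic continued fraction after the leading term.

[17; (3, 1, 4, 5, 1, 1, 5, 4, 1, 3, 34)]

Write x_i = (sqrt(298) + m_i)/d_i with (m_0, d_0) = (0, 1). a_0 = floor(sqrt(298)) = 17, since 17^2 = 289 <= 298 < 324 = 18^2.
Iterate m_{i+1} = d_i*a_i - m_i, d_{i+1} = (298 - m_{i+1}^2)/d_i, a_{i+1} = floor((a_0 + m_{i+1})/d_{i+1}):
  m_1 = 1*17 - 0 = 17, d_1 = (298 - 17^2)/1 = 9/1 = 9, a_1 = floor((17 + 17)/9) = 3.
  m_2 = 9*3 - 17 = 10, d_2 = (298 - 10^2)/9 = 198/9 = 22, a_2 = floor((17 + 10)/22) = 1.
  m_3 = 22*1 - 10 = 12, d_3 = (298 - 12^2)/22 = 154/22 = 7, a_3 = floor((17 + 12)/7) = 4.
  m_4 = 7*4 - 12 = 16, d_4 = (298 - 16^2)/7 = 42/7 = 6, a_4 = floor((17 + 16)/6) = 5.
  m_5 = 6*5 - 16 = 14, d_5 = (298 - 14^2)/6 = 102/6 = 17, a_5 = floor((17 + 14)/17) = 1.
  m_6 = 17*1 - 14 = 3, d_6 = (298 - 3^2)/17 = 289/17 = 17, a_6 = floor((17 + 3)/17) = 1.
  m_7 = 17*1 - 3 = 14, d_7 = (298 - 14^2)/17 = 102/17 = 6, a_7 = floor((17 + 14)/6) = 5.
  m_8 = 6*5 - 14 = 16, d_8 = (298 - 16^2)/6 = 42/6 = 7, a_8 = floor((17 + 16)/7) = 4.
  m_9 = 7*4 - 16 = 12, d_9 = (298 - 12^2)/7 = 154/7 = 22, a_9 = floor((17 + 12)/22) = 1.
  m_10 = 22*1 - 12 = 10, d_10 = (298 - 10^2)/22 = 198/22 = 9, a_10 = floor((17 + 10)/9) = 3.
  m_11 = 9*3 - 10 = 17, d_11 = (298 - 17^2)/9 = 9/9 = 1, a_11 = floor((17 + 17)/1) = 34.
  m_12 = 1*34 - 17 = 17, d_12 = (298 - 17^2)/1 = 9/1 = 9: (m_12, d_12) = (m_1, d_1) = (17, 9), so from here the quotients repeat a_1, ..., a_11; the period length is 11.
Hence the expansion of sqrt(298) is a_0 = 17 followed by the repeating block 3, 1, 4, 5, 1, 1, 5, 4, 1, 3, 34 (period 11).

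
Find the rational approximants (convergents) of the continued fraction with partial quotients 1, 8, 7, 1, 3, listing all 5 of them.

Using the convergent recurrence p_i = a_i*p_{i-1} + p_{i-2}, q_i = a_i*q_{i-1} + q_{i-2} with p_{-2}=0, p_{-1}=1, q_{-2}=1, q_{-1}=0:
  i=0: a_0=1, p_0 = 1*1 + 0 = 1, q_0 = 1*0 + 1 = 1.
  i=1: a_1=8, p_1 = 8*1 + 1 = 9, q_1 = 8*1 + 0 = 8.
  i=2: a_2=7, p_2 = 7*9 + 1 = 64, q_2 = 7*8 + 1 = 57.
  i=3: a_3=1, p_3 = 1*64 + 9 = 73, q_3 = 1*57 + 8 = 65.
  i=4: a_4=3, p_4 = 3*73 + 64 = 283, q_4 = 3*65 + 57 = 252.

1/1, 9/8, 64/57, 73/65, 283/252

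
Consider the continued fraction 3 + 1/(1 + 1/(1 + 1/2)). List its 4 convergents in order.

Using the convergent recurrence p_i = a_i*p_{i-1} + p_{i-2}, q_i = a_i*q_{i-1} + q_{i-2} with p_{-2}=0, p_{-1}=1, q_{-2}=1, q_{-1}=0:
  i=0: a_0=3, p_0 = 3*1 + 0 = 3, q_0 = 3*0 + 1 = 1.
  i=1: a_1=1, p_1 = 1*3 + 1 = 4, q_1 = 1*1 + 0 = 1.
  i=2: a_2=1, p_2 = 1*4 + 3 = 7, q_2 = 1*1 + 1 = 2.
  i=3: a_3=2, p_3 = 2*7 + 4 = 18, q_3 = 2*2 + 1 = 5.

3/1, 4/1, 7/2, 18/5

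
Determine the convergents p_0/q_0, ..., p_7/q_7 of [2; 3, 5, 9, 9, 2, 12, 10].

Using the convergent recurrence p_i = a_i*p_{i-1} + p_{i-2}, q_i = a_i*q_{i-1} + q_{i-2} with p_{-2}=0, p_{-1}=1, q_{-2}=1, q_{-1}=0:
  i=0: a_0=2, p_0 = 2*1 + 0 = 2, q_0 = 2*0 + 1 = 1.
  i=1: a_1=3, p_1 = 3*2 + 1 = 7, q_1 = 3*1 + 0 = 3.
  i=2: a_2=5, p_2 = 5*7 + 2 = 37, q_2 = 5*3 + 1 = 16.
  i=3: a_3=9, p_3 = 9*37 + 7 = 340, q_3 = 9*16 + 3 = 147.
  i=4: a_4=9, p_4 = 9*340 + 37 = 3097, q_4 = 9*147 + 16 = 1339.
  i=5: a_5=2, p_5 = 2*3097 + 340 = 6534, q_5 = 2*1339 + 147 = 2825.
  i=6: a_6=12, p_6 = 12*6534 + 3097 = 81505, q_6 = 12*2825 + 1339 = 35239.
  i=7: a_7=10, p_7 = 10*81505 + 6534 = 821584, q_7 = 10*35239 + 2825 = 355215.

2/1, 7/3, 37/16, 340/147, 3097/1339, 6534/2825, 81505/35239, 821584/355215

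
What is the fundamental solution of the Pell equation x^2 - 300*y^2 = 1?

(x, y) = (1351, 78)

First expand sqrt(300) as a continued fraction. With x_i = (sqrt(300) + m_i)/d_i and (m_0, d_0) = (0, 1): a_0 = floor(sqrt(300)) = 17, since 17^2 = 289 <= 300 < 324 = 18^2.
Iterate m_{i+1} = d_i*a_i - m_i, d_{i+1} = (300 - m_{i+1}^2)/d_i, a_{i+1} = floor((a_0 + m_{i+1})/d_{i+1}):
  m_1 = 1*17 - 0 = 17, d_1 = (300 - 17^2)/1 = 11/1 = 11, a_1 = floor((17 + 17)/11) = 3.
  m_2 = 11*3 - 17 = 16, d_2 = (300 - 16^2)/11 = 44/11 = 4, a_2 = floor((17 + 16)/4) = 8.
  m_3 = 4*8 - 16 = 16, d_3 = (300 - 16^2)/4 = 44/4 = 11, a_3 = floor((17 + 16)/11) = 3.
  m_4 = 11*3 - 16 = 17, d_4 = (300 - 17^2)/11 = 11/11 = 1, a_4 = floor((17 + 17)/1) = 34.
  m_5 = 1*34 - 17 = 17, d_5 = (300 - 17^2)/1 = 11/1 = 11: (m_5, d_5) = (m_1, d_1) = (17, 11), so from here the quotients repeat a_1, ..., a_4; the period length is 4.
So sqrt(300) = [17; (3, 8, 3, 34)] with period length k = 4.
k is even, so the fundamental solution of x^2 - 300y^2 = 1 is (p_{k-1}, q_{k-1}) = (p_3, q_3); compute convergents through index 3.
Convergents (p_i = a_i*p_{i-1} + p_{i-2}, q_i = a_i*q_{i-1} + q_{i-2} with p_{-2}=0, p_{-1}=1, q_{-2}=1, q_{-1}=0):
  i=0: a_0=17, p_0 = 17*1 + 0 = 17, q_0 = 17*0 + 1 = 1.
  i=1: a_1=3, p_1 = 3*17 + 1 = 52, q_1 = 3*1 + 0 = 3.
  i=2: a_2=8, p_2 = 8*52 + 17 = 433, q_2 = 8*3 + 1 = 25.
  i=3: a_3=3, p_3 = 3*433 + 52 = 1351, q_3 = 3*25 + 3 = 78.
Check: 1351^2 - 300*78^2 = 1825201 - 1825200 = 1, so (x, y) = (1351, 78) solves the equation, and by the theorem it is the least positive solution.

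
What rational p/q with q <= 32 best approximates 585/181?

Expand x = 585/181 as a continued fraction with the Euclidean algorithm:
  585 = 3*181 + 42, so a_0 = 3.
  181 = 4*42 + 13, so a_1 = 4.
  42 = 3*13 + 3, so a_2 = 3.
  13 = 4*3 + 1, so a_3 = 4.
  3 = 3*1 + 0, so a_4 = 3.
so x = [3; 4, 3, 4, 3].
Convergents (p_i = a_i*p_{i-1} + p_{i-2}, q_i = a_i*q_{i-1} + q_{i-2} with p_{-2}=0, p_{-1}=1, q_{-2}=1, q_{-1}=0), until the denominator exceeds 32:
  i=0: a_0=3, p_0 = 3*1 + 0 = 3, q_0 = 3*0 + 1 = 1.
  i=1: a_1=4, p_1 = 4*3 + 1 = 13, q_1 = 4*1 + 0 = 4.
  i=2: a_2=3, p_2 = 3*13 + 3 = 42, q_2 = 3*4 + 1 = 13.
  i=3: a_3=4, p_3 = 4*42 + 13 = 181, q_3 = 4*13 + 4 = 56.
q_3 = 56 > 32, so the last convergent with denominator <= 32 is p_2/q_2 = 42/13.
The closest fraction with denominator <= 32 is either p_2/q_2 or the intermediate fraction (k*p_2 + p_1)/(k*q_2 + q_1) with the largest k >= 1 whose denominator stays <= 32; these approach x as k grows, and every other convergent or intermediate fraction in range is farther away.
Largest k: floor((32 - q_1)/q_2) = floor((32 - 4)/13) = 2.
That gives (2*42 + 13)/(2*13 + 4) = 97/30.
Compare the errors: |x - 42/13| = |585*13 - 42*181|/(181*13) = 3/2353, and |x - 97/30| = |585*30 - 97*181|/(181*30) = 7/5430.
Cross-multiplying, 3*5430 = 16290 < 16471 = 7*2353, so 3/2353 is smaller: the convergent 42/13 is closer to x than 97/30.

42/13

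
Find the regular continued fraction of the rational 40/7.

Run the Euclidean algorithm on 40 and 7; the successive quotients are the partial quotients a_0, a_1, ... (each step inverts the fractional part left over by the previous one):
  40 = 5*7 + 5, so a_0 = 5.
  7 = 1*5 + 2, so a_1 = 1.
  5 = 2*2 + 1, so a_2 = 2.
  2 = 2*1 + 0, so a_3 = 2.
The remainder reaches 0 after 4 divisions, so the expansion has 4 partial quotients, read off in order.

[5; 1, 2, 2]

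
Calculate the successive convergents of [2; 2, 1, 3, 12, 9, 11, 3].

2/1, 5/2, 7/3, 26/11, 319/135, 2897/1226, 32186/13621, 99455/42089

Using the convergent recurrence p_i = a_i*p_{i-1} + p_{i-2}, q_i = a_i*q_{i-1} + q_{i-2} with p_{-2}=0, p_{-1}=1, q_{-2}=1, q_{-1}=0:
  i=0: a_0=2, p_0 = 2*1 + 0 = 2, q_0 = 2*0 + 1 = 1.
  i=1: a_1=2, p_1 = 2*2 + 1 = 5, q_1 = 2*1 + 0 = 2.
  i=2: a_2=1, p_2 = 1*5 + 2 = 7, q_2 = 1*2 + 1 = 3.
  i=3: a_3=3, p_3 = 3*7 + 5 = 26, q_3 = 3*3 + 2 = 11.
  i=4: a_4=12, p_4 = 12*26 + 7 = 319, q_4 = 12*11 + 3 = 135.
  i=5: a_5=9, p_5 = 9*319 + 26 = 2897, q_5 = 9*135 + 11 = 1226.
  i=6: a_6=11, p_6 = 11*2897 + 319 = 32186, q_6 = 11*1226 + 135 = 13621.
  i=7: a_7=3, p_7 = 3*32186 + 2897 = 99455, q_7 = 3*13621 + 1226 = 42089.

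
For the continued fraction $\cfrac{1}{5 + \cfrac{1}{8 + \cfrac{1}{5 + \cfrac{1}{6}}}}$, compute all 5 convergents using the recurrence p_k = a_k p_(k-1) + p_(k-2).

Using the convergent recurrence p_i = a_i*p_{i-1} + p_{i-2}, q_i = a_i*q_{i-1} + q_{i-2} with p_{-2}=0, p_{-1}=1, q_{-2}=1, q_{-1}=0:
  i=0: a_0=0, p_0 = 0*1 + 0 = 0, q_0 = 0*0 + 1 = 1.
  i=1: a_1=5, p_1 = 5*0 + 1 = 1, q_1 = 5*1 + 0 = 5.
  i=2: a_2=8, p_2 = 8*1 + 0 = 8, q_2 = 8*5 + 1 = 41.
  i=3: a_3=5, p_3 = 5*8 + 1 = 41, q_3 = 5*41 + 5 = 210.
  i=4: a_4=6, p_4 = 6*41 + 8 = 254, q_4 = 6*210 + 41 = 1301.

0/1, 1/5, 8/41, 41/210, 254/1301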